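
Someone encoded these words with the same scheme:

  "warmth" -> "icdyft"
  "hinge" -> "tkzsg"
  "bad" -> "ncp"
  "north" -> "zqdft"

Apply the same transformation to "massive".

The shift depends on letter class: consonant w→i is +12, but vowel a→c is +2. Two shifts are in play — +2 for a/e/i/o/u, +12 for every other letter.
On massive: m(cons)+12=y, a(vowel)+2=c, s(cons)+12=e, s(cons)+12=e, i(vowel)+2=k, v(cons)+12=h, e(vowel)+2=g.

yceekhg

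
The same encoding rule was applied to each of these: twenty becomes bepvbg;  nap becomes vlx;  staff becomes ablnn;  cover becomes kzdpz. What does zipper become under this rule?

htxxpz

The shift depends on letter class: consonant t→b is +8, but vowel e→p is +11. Two shifts are in play — +11 for a/e/i/o/u, +8 for every other letter.
Applying it to zipper: z(cons)+8=h, i(vowel)+11=t, p(cons)+8=x, p(cons)+8=x, e(vowel)+11=p, r(cons)+8=z.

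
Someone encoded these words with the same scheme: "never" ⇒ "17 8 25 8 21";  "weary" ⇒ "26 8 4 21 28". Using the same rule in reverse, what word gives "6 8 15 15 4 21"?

cellar

n is letter #14 and maps to 17: an offset of 3. The number is (letter's place in the alphabet, a=1) + 3.
Reversing it on 6 8 15 15 4 21: 6→(6−3)÷1=3=c, 8→(8−3)÷1=5=e, 15→(15−3)÷1=12=l, 15→(15−3)÷1=12=l, 4→(4−3)÷1=1=a, 21→(21−3)÷1=18=r.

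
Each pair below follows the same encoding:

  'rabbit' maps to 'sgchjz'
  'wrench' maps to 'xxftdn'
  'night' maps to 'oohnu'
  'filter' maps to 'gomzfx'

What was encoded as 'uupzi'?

Shifts by position in rabbit: pos 0: r→s (+1), pos 1: a→g (+6), pos 2: b→c (+1), pos 3: b→h (+6) — repeating every 2. The shifts repeat in a cycle of length 2: positions 0,1,… shift by +1, +6, then the pattern repeats.
Reversing it on uupzi: u−1=t, u−6=o, p−1=o, z−6=t, i−1=h.

tooth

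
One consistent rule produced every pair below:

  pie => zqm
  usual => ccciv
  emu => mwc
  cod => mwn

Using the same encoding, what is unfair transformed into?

cxpiqb

The shift depends on letter class: consonant p→z is +10, but vowel i→q is +8. Two shifts are in play — +8 for a/e/i/o/u, +10 for every other letter.
For unfair: u(vowel)+8=c, n(cons)+10=x, f(cons)+10=p, a(vowel)+8=i, i(vowel)+8=q, r(cons)+10=b.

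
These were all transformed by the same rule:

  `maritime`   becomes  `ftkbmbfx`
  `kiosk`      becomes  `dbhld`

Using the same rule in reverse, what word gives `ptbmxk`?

Compare letters: m→f is +19, a→t is +19, r→k is +19 — a constant shift. Each letter is shifted forward by 19 in the alphabet (a Caesar shift of +19).
Reversing it on ptbmxk: p−19=w, t−19=a, b−19=i, m−19=t, x−19=e, k−19=r.

waiter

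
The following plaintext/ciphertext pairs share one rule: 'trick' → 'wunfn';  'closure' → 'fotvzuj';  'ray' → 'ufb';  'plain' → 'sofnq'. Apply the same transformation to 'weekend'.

The shift depends on letter class: consonant t→w is +3, but vowel i→n is +5. Vowels shift forward by 5 and consonants shift forward by 3.
Applying it to weekend: w(cons)+3=z, e(vowel)+5=j, e(vowel)+5=j, k(cons)+3=n, e(vowel)+5=j, n(cons)+3=q, d(cons)+3=g.

zjjnjqg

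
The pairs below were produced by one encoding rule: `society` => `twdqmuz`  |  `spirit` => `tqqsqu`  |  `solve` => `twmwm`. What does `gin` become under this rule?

hqo

The shift depends on letter class: consonant s→t is +1, but vowel o→w is +8. Two shifts are in play — +8 for a/e/i/o/u, +1 for every other letter.
On gin: g(cons)+1=h, i(vowel)+8=q, n(cons)+1=o.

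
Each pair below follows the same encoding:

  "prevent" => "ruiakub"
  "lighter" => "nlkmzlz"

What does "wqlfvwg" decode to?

In prevent: p→r is +2, r→u is +3, e→i is +4, v→a is +5 — the shift increases by 1 each position. Each letter shifts forward by (position + 2), i.e. 2, 3, 4, … — the shift grows by one for each successive letter.
Decoding wqlfvwg: w−2=u, q−3=n, l−4=h, f−5=a, v−6=p, w−7=p, g−8=y.

unhappy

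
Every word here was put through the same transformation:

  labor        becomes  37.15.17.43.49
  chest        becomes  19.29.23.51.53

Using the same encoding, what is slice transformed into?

l(#12)→37 and a(#1)→15: differences scale by 2, so n = 2·pos + 13. The formula is n = 2×(alphabet index, a=1) + 13.
On slice: s=19→51, l=12→37, i=9→31, c=3→19, e=5→23.

51.37.31.19.23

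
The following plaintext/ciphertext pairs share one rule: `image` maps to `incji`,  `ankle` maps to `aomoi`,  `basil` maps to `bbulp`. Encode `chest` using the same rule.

cigvx

In image: i→i is +0, m→n is +1, a→c is +2, g→j is +3 — the shift increases by 1 each position. The shift increases by 1 at each position, starting from +0: 0, 1, 2, ….
Applying it to chest: c+0=c, h+1=i, e+2=g, s+3=v, t+4=x.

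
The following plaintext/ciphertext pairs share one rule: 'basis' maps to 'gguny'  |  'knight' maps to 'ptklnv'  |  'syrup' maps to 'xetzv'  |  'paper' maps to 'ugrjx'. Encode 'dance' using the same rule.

A repeating key of period 3 is used — shifts +5, +6, +2 over and over.
For dance: d+5=i, a+6=g, n+2=p, c+5=h, e+6=k.

igphk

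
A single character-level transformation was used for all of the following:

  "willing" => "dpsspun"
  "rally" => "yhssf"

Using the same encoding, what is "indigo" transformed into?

Each letter is shifted forward by 7 in the alphabet (a Caesar shift of +7).
For indigo: i+7=p, n+7=u, d+7=k, i+7=p, g+7=n, o+7=v.

pukpnv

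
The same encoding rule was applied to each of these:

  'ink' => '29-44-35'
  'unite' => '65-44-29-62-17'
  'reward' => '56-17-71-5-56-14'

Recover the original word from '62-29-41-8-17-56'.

timber

i(#9)→29 and n(#14)→44: differences scale by 3, so n = 3·pos + 2. Each letter becomes 3×(its alphabet position, a=1..z=26) + 2.
Undoing it on 62-29-41-8-17-56: 62→(62−2)÷3=20=t, 29→(29−2)÷3=9=i, 41→(41−2)÷3=13=m, 8→(8−2)÷3=2=b, 17→(17−2)÷3=5=e, 56→(56−2)÷3=18=r.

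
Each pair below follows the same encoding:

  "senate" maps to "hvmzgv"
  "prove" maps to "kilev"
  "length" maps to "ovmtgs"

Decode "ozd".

law

This is the alphabet-reversal cipher (Atbash): a becomes z, b becomes y, etc.
Undoing it on ozd: o↔l, z↔a, d↔w.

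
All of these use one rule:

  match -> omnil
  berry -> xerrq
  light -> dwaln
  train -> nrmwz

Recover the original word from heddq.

jelly

Treating letters as 0–25, the rule is x ↦ 11x + 12 (mod 26).
Decoding heddq: h(7)→19·(7−12)≡9=j; e(4)→19·(4−12)≡4=e; d(3)→19·(3−12)≡11=l; d(3)→19·(3−12)≡11=l; q(16)→19·(16−12)≡24=y (all mod 26).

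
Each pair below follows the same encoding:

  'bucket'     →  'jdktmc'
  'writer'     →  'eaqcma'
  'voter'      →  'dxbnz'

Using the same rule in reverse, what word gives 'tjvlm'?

It's a Vigenère-style cipher with numeric key [8,9]: position i shifts by key[i mod 2].
Decoding tjvlm: t−8=l, j−9=a, v−8=n, l−9=c, m−8=e.

lance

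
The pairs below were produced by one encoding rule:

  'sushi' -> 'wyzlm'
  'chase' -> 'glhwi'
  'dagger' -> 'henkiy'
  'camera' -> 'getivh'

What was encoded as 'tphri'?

Shifts by position in sushi: pos 0: s→w (+4), pos 1: u→y (+4), pos 2: s→z (+7), pos 3: h→l (+4), pos 4: i→m (+4) — repeating every 3. The shifts repeat in a cycle of length 3: positions 0,1,… shift by +4, +4, +7, then the pattern repeats.
Reversing it on tphri: t−4=p, p−4=l, h−7=a, r−4=n, i−4=e.

plane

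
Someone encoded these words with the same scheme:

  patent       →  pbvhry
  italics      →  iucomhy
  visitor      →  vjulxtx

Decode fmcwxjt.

flatten

In patent: p→p is +0, a→b is +1, t→v is +2, e→h is +3 — the shift increases by 1 each position. Letter i (0-indexed) is shifted by i+0, so successive shifts are 0, 1, 2, ….
Decoding fmcwxjt: f−0=f, m−1=l, c−2=a, w−3=t, x−4=t, j−5=e, t−6=n.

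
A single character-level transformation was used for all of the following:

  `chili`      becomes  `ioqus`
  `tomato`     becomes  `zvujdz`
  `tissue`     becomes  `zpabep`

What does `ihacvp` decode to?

castle

In chili: c→i is +6, h→o is +7, i→q is +8, l→u is +9 — the shift increases by 1 each position. Letter i (0-indexed) is shifted by i+6, so successive shifts are 6, 7, 8, ….
Undoing it on ihacvp: i−6=c, h−7=a, a−8=s, c−9=t, v−10=l, p−11=e.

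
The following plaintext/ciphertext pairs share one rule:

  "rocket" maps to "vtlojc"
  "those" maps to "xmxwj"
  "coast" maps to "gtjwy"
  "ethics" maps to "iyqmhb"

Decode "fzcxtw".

Shifts by position in rocket: pos 0: r→v (+4), pos 1: o→t (+5), pos 2: c→l (+9), pos 3: k→o (+4), pos 4: e→j (+5), pos 5: t→c (+9) — repeating every 3. It's a Vigenère-style cipher with numeric key [4,5,9]: position i shifts by key[i mod 3].
Undoing it on fzcxtw: f−4=b, z−5=u, c−9=t, x−4=t, t−5=o, w−9=n.

button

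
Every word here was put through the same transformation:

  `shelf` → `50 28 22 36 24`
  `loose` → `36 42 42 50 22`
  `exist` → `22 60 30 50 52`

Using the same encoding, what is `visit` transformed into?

56 30 50 30 52

s(#19)→50 and h(#8)→28: differences scale by 2, so n = 2·pos + 12. With a=1..z=26, the number is 2·pos + 12.
Applying it to visit: v=22→56, i=9→30, s=19→50, i=9→30, t=20→52.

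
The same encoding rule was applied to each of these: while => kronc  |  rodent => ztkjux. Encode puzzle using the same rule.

Two steps: reverse the string, then apply a Caesar shift of +6.
Applying it to puzzle: reverse → elzzup; then shift: e+6=k, l+6=r, z+6=f, z+6=f, u+6=a, p+6=v.

krffav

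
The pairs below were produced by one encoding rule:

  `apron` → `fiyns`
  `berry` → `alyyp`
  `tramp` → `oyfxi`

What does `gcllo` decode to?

a(0)→f(5) and p(15)→i(8) fit y≡21x+5 (mod 26); the inverse of 21 mod 26 is 5. This is an affine cipher: with a=0,…,z=25, each position x becomes (21x+5) mod 26.
Decoding gcllo: g(6)→5·(6−5)≡5=f; c(2)→5·(2−5)≡11=l; l(11)→5·(11−5)≡4=e; l(11)→5·(11−5)≡4=e; o(14)→5·(14−5)≡19=t (all mod 26).

fleet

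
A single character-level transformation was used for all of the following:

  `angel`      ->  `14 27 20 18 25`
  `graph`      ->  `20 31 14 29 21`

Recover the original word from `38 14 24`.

yak

The number is (letter's place in the alphabet, a=1) + 13.
Decoding 38 14 24: 38→(38−13)÷1=25=y, 14→(14−13)÷1=1=a, 24→(24−13)÷1=11=k.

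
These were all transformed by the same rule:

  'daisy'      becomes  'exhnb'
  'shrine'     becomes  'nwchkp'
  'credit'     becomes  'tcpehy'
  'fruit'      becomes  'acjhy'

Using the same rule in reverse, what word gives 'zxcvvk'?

maroon

d(3)→e(4) and a(0)→x(23) fit y≡11x+23 (mod 26); the inverse of 11 mod 26 is 19. Treating letters as 0–25, the rule is x ↦ 11x + 23 (mod 26).
Decoding zxcvvk: z(25)→19·(25−23)≡12=m; x(23)→19·(23−23)≡0=a; c(2)→19·(2−23)≡17=r; v(21)→19·(21−23)≡14=o; v(21)→19·(21−23)≡14=o; k(10)→19·(10−23)≡13=n (all mod 26).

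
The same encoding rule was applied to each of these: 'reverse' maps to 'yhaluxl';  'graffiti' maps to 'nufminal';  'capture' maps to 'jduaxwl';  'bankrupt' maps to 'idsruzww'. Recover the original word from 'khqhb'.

Shifts by position in reverse: pos 0: r→y (+7), pos 1: e→h (+3), pos 2: v→a (+5), pos 3: e→l (+7), pos 4: r→u (+3), pos 5: s→x (+5) — repeating every 3. The shifts repeat in a cycle of length 3: positions 0,1,… shift by +7, +3, +5, then the pattern repeats.
Reversing it on khqhb: k−7=d, h−3=e, q−5=l, h−7=a, b−3=y.

delay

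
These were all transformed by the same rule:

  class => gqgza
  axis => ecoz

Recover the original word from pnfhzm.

In class: c→g is +4, l→q is +5, a→g is +6, s→z is +7 — the shift increases by 1 each position. Each letter shifts forward by (position + 4), i.e. 4, 5, 6, … — the shift grows by one for each successive letter.
Decoding pnfhzm: p−4=l, n−5=i, f−6=z, h−7=a, z−8=r, m−9=d.

lizard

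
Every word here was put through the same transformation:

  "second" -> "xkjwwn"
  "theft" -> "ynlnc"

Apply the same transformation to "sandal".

The shift increases by 1 at each position, starting from +5: 5, 6, 7, ….
On sandal: s+5=x, a+6=g, n+7=u, d+8=l, a+9=j, l+10=v.

xguljv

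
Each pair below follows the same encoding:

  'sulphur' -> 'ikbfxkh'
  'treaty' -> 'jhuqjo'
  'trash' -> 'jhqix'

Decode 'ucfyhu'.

Compare letters: s→i is +16, u→k is +16, l→b is +16 — a constant shift. Every letter moves 16 places later in the alphabet, wrapping around z→a.
Reversing it on ucfyhu: u−16=e, c−16=m, f−16=p, y−16=i, h−16=r, u−16=e.

empire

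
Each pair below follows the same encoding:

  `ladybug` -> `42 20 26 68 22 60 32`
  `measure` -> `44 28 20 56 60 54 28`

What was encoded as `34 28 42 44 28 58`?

helmet

l(#12)→42 and a(#1)→20: differences scale by 2, so n = 2·pos + 18. Each letter becomes 2×(its alphabet position, a=1..z=26) + 18.
Reversing it on 34 28 42 44 28 58: 34→(34−18)÷2=8=h, 28→(28−18)÷2=5=e, 42→(42−18)÷2=12=l, 44→(44−18)÷2=13=m, 28→(28−18)÷2=5=e, 58→(58−18)÷2=20=t.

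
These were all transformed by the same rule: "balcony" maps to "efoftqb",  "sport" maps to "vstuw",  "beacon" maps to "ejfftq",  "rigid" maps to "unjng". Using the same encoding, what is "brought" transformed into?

eutzjkw

The shift depends on letter class: consonant b→e is +3, but vowel a→f is +5. The rule splits by letter class: vowels +5, consonants +3.
On brought: b(cons)+3=e, r(cons)+3=u, o(vowel)+5=t, u(vowel)+5=z, g(cons)+3=j, h(cons)+3=k, t(cons)+3=w.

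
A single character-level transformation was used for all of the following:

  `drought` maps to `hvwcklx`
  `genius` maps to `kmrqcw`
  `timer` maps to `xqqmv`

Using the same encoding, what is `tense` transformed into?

The shift depends on letter class: consonant d→h is +4, but vowel o→w is +8. Two shifts are in play — +8 for a/e/i/o/u, +4 for every other letter.
Applying it to tense: t(cons)+4=x, e(vowel)+8=m, n(cons)+4=r, s(cons)+4=w, e(vowel)+8=m.

xmrwm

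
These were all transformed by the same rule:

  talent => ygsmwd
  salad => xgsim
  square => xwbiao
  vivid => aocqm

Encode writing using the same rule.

In talent: t→y is +5, a→g is +6, l→s is +7, e→m is +8 — the shift increases by 1 each position. The shift increases by 1 at each position, starting from +5: 5, 6, 7, ….
For writing: w+5=b, r+6=x, i+7=p, t+8=b, i+9=r, n+10=x, g+11=r.

bxpbrxr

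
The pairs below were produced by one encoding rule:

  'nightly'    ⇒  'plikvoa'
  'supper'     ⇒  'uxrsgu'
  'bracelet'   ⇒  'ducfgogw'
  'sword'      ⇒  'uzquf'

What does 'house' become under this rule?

jrwvg

Shifts by position in nightly: pos 0: n→p (+2), pos 1: i→l (+3), pos 2: g→i (+2), pos 3: h→k (+3) — repeating every 2. It's a Vigenère-style cipher with numeric key [2,3]: position i shifts by key[i mod 2].
Applying it to house: h+2=j, o+3=r, u+2=w, s+3=v, e+2=g.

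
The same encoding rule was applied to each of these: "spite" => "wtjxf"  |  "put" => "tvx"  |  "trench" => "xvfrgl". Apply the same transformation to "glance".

Two shifts are in play — +1 for a/e/i/o/u, +4 for every other letter.
Applying it to glance: g(cons)+4=k, l(cons)+4=p, a(vowel)+1=b, n(cons)+4=r, c(cons)+4=g, e(vowel)+1=f.

kpbrgf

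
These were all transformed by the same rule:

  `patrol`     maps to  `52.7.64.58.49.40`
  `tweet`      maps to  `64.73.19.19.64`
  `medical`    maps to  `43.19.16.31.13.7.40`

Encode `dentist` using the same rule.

16.19.46.64.31.61.64

The formula is n = 3×(alphabet index, a=1) + 4.
On dentist: d=4→16, e=5→19, n=14→46, t=20→64, i=9→31, s=19→61, t=20→64.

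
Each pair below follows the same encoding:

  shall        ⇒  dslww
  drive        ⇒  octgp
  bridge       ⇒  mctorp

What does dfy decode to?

sun

Compare letters: s→d is +11, h→s is +11, a→l is +11 — a constant shift. This is a Caesar cipher with shift 11.
Decoding dfy: d−11=s, f−11=u, y−11=n.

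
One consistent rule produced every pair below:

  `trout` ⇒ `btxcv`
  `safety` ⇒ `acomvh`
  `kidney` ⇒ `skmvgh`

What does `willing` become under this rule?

ekutkwo

Shifts by position in trout: pos 0: t→b (+8), pos 1: r→t (+2), pos 2: o→x (+9), pos 3: u→c (+8), pos 4: t→v (+2) — repeating every 3. A repeating key of period 3 is used — shifts +8, +2, +9 over and over.
On willing: w+8=e, i+2=k, l+9=u, l+8=t, i+2=k, n+9=w, g+8=o.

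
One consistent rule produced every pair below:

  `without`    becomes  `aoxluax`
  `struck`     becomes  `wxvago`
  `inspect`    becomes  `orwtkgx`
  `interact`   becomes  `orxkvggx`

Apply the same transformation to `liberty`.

The shift depends on letter class: consonant w→a is +4, but vowel i→o is +6. The rule splits by letter class: vowels +6, consonants +4.
For liberty: l(cons)+4=p, i(vowel)+6=o, b(cons)+4=f, e(vowel)+6=k, r(cons)+4=v, t(cons)+4=x, y(cons)+4=c.

pofkvxc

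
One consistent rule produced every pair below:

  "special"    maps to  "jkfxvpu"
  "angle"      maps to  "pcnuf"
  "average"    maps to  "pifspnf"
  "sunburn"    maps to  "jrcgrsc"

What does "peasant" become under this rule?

kfpjpca

s(18)→j(9) and p(15)→k(10) fit y≡17x+15 (mod 26); the inverse of 17 mod 26 is 23. This is an affine cipher: with a=0,…,z=25, each position x becomes (17x+15) mod 26.
For peasant: p(15)→17·15+15≡10=k; e(4)→17·4+15≡5=f; a(0)→17·0+15≡15=p; s(18)→17·18+15≡9=j; a(0)→17·0+15≡15=p; n(13)→17·13+15≡2=c; t(19)→17·19+15≡0=a (all mod 26).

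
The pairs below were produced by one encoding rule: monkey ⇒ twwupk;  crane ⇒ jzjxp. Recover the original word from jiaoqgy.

careful

In monkey: m→t is +7, o→w is +8, n→w is +9, k→u is +10 — the shift increases by 1 each position. Letter i (0-indexed) is shifted by i+7, so successive shifts are 7, 8, 9, ….
Decoding jiaoqgy: j−7=c, i−8=a, a−9=r, o−10=e, q−11=f, g−12=u, y−13=l.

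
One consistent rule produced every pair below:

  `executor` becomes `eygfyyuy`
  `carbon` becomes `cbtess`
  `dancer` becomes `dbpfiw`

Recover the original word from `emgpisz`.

In executor: e→e is +0, x→y is +1, e→g is +2, c→f is +3 — the shift increases by 1 each position. Each letter shifts forward by its position index (0, 1, 2, …) — the shift grows by one for each successive letter.
Undoing it on emgpisz: e−0=e, m−1=l, g−2=e, p−3=m, i−4=e, s−5=n, z−6=t.

element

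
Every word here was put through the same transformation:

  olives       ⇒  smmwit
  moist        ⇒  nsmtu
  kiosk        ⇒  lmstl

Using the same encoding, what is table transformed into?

The shift depends on letter class: consonant l→m is +1, but vowel o→s is +4. The rule splits by letter class: vowels +4, consonants +1.
For table: t(cons)+1=u, a(vowel)+4=e, b(cons)+1=c, l(cons)+1=m, e(vowel)+4=i.

uecmi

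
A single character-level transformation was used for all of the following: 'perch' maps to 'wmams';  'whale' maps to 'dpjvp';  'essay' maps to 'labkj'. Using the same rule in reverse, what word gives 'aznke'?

treat

In perch: p→w is +7, e→m is +8, r→a is +9, c→m is +10 — the shift increases by 1 each position. Letter i (0-indexed) is shifted by i+7, so successive shifts are 7, 8, 9, ….
Undoing it on aznke: a−7=t, z−8=r, n−9=e, k−10=a, e−11=t.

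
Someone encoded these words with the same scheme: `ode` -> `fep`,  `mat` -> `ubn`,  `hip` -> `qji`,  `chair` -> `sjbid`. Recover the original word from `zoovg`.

The output letters match the input read backwards, each shifted +1: ode reversed is edo. The word is reversed, then every letter is shifted forward by 1.
Decoding zoovg: shift back: z−1=y, o−1=n, o−1=n, v−1=u, g−1=f → ynnuf; then reverse → funny.

funny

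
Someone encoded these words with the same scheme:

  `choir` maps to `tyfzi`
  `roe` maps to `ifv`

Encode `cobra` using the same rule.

Each letter is shifted forward by 17 in the alphabet (a Caesar shift of +17).
For cobra: c+17=t, o+17=f, b+17=s, r+17=i, a+17=r.

tfsir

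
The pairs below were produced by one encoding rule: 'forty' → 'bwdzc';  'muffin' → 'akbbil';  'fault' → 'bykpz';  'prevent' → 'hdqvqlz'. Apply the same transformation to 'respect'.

f(5)→b(1) and o(14)→w(22) fit y≡11x+24 (mod 26); the inverse of 11 mod 26 is 19. This is an affine cipher: with a=0,…,z=25, each position x becomes (11x+24) mod 26.
Applying it to respect: r(17)→11·17+24≡3=d; e(4)→11·4+24≡16=q; s(18)→11·18+24≡14=o; p(15)→11·15+24≡7=h; e(4)→11·4+24≡16=q; c(2)→11·2+24≡20=u; t(19)→11·19+24≡25=z (all mod 26).

dqohquz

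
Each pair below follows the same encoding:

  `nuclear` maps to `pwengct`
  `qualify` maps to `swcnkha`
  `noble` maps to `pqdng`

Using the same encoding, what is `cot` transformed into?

Compare letters: n→p is +2, u→w is +2, c→e is +2 — a constant shift. It's a constant shift of +2 (ROT2).
On cot: c+2=e, o+2=q, t+2=v.

eqv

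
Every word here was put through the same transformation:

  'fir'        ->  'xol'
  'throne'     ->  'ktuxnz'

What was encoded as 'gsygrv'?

plasma

The output letters match the input read backwards, each shifted +6: fir reversed is rif. Two steps: reverse the string, then apply a Caesar shift of +6.
Undoing it on gsygrv: shift back: g−6=a, s−6=m, y−6=s, g−6=a, r−6=l, v−6=p → amsalp; then reverse → plasma.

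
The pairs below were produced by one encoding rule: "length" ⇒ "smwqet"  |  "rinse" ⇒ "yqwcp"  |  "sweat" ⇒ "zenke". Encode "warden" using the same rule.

In length: l→s is +7, e→m is +8, n→w is +9, g→q is +10 — the shift increases by 1 each position. Letter i (0-indexed) is shifted by i+7, so successive shifts are 7, 8, 9, ….
Applying it to warden: w+7=d, a+8=i, r+9=a, d+10=n, e+11=p, n+12=z.

dianpz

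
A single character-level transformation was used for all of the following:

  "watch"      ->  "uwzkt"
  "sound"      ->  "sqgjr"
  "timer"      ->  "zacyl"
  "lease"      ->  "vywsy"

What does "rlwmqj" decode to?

w(22)→u(20) and a(0)→w(22) fit y≡7x+22 (mod 26); the inverse of 7 mod 26 is 15. Each letter's alphabet position (a=0..z=25) is mapped through 7·x+22 mod 26 — an affine cipher.
Decoding rlwmqj: r(17)→15·(17−22)≡3=d; l(11)→15·(11−22)≡17=r; w(22)→15·(22−22)≡0=a; m(12)→15·(12−22)≡6=g; q(16)→15·(16−22)≡14=o; j(9)→15·(9−22)≡13=n (all mod 26).

dragon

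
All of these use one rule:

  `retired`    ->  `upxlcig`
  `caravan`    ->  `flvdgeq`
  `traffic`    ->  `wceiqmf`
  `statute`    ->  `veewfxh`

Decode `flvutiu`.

carrier

Shifts by position in retired: pos 0: r→u (+3), pos 1: e→p (+11), pos 2: t→x (+4), pos 3: i→l (+3), pos 4: r→c (+11), pos 5: e→i (+4) — repeating every 3. A repeating key of period 3 is used — shifts +3, +11, +4 over and over.
Undoing it on flvutiu: f−3=c, l−11=a, v−4=r, u−3=r, t−11=i, i−4=e, u−3=r.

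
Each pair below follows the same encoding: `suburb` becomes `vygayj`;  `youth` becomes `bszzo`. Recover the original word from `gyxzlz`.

In suburb: s→v is +3, u→y is +4, b→g is +5, u→a is +6 — the shift increases by 1 each position. Each letter shifts forward by (position + 3), i.e. 3, 4, 5, … — the shift grows by one for each successive letter.
Reversing it on gyxzlz: g−3=d, y−4=u, x−5=s, z−6=t, l−7=e, z−8=r.

duster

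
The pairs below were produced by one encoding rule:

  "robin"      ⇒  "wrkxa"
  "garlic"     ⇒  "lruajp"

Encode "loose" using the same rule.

nbxxu

Read the word backwards and shift each letter +9.
Applying it to loose: reverse → esool; then shift: e+9=n, s+9=b, o+9=x, o+9=x, l+9=u.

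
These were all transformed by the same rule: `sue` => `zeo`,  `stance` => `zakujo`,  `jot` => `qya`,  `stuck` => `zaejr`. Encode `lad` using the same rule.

The shift depends on letter class: consonant s→z is +7, but vowel u→e is +10. Vowels shift forward by 10 and consonants shift forward by 7.
Applying it to lad: l(cons)+7=s, a(vowel)+10=k, d(cons)+7=k.

skk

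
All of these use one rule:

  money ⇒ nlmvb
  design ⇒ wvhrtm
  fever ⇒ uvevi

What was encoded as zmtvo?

Each pair mirrors across the alphabet (m↔n, o↔l, n↔m): positions sum to 25. Letters are reflected about the middle of the alphabet (position → 25−position): Atbash.
Decoding zmtvo: z↔a, m↔n, t↔g, v↔e, o↔l.

angel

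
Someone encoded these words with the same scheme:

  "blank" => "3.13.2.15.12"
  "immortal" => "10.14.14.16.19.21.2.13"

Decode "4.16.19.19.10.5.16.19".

corridor

b is letter #2 and maps to 3: an offset of 1. Each letter is replaced by its alphabet position (a=1..z=26) + 1.
Decoding 4.16.19.19.10.5.16.19: 4→(4−1)÷1=3=c, 16→(16−1)÷1=15=o, 19→(19−1)÷1=18=r, 19→(19−1)÷1=18=r, 10→(10−1)÷1=9=i, 5→(5−1)÷1=4=d, 16→(16−1)÷1=15=o, 19→(19−1)÷1=18=r.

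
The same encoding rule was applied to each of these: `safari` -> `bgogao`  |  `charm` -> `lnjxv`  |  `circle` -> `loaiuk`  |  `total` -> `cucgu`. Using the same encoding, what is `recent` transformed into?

Shifts by position in safari: pos 0: s→b (+9), pos 1: a→g (+6), pos 2: f→o (+9), pos 3: a→g (+6) — repeating every 2. It's a Vigenère-style cipher with numeric key [9,6]: position i shifts by key[i mod 2].
For recent: r+9=a, e+6=k, c+9=l, e+6=k, n+9=w, t+6=z.

aklkwz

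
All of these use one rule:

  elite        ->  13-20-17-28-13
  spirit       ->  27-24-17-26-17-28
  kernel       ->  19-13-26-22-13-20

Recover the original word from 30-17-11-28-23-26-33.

e is letter #5 and maps to 13: an offset of 8. Letters become their 1-based position plus 8 (so a→9, b→10, …).
Undoing it on 30-17-11-28-23-26-33: 30→(30−8)÷1=22=v, 17→(17−8)÷1=9=i, 11→(11−8)÷1=3=c, 28→(28−8)÷1=20=t, 23→(23−8)÷1=15=o, 26→(26−8)÷1=18=r, 33→(33−8)÷1=25=y.

victory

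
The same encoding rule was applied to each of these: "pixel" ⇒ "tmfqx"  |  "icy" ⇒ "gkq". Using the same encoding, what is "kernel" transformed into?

tmvzms

The output letters match the input read backwards, each shifted +8: pixel reversed is lexip. The word is reversed, then every letter is shifted forward by 8.
For kernel: reverse → lenrek; then shift: l+8=t, e+8=m, n+8=v, r+8=z, e+8=m, k+8=s.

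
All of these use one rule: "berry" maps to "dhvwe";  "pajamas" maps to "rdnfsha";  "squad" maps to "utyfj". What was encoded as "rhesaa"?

In berry: b→d is +2, e→h is +3, r→v is +4, r→w is +5 — the shift increases by 1 each position. The shift increases by 1 at each position, starting from +2: 2, 3, 4, ….
Undoing it on rhesaa: r−2=p, h−3=e, e−4=a, s−5=n, a−6=u, a−7=t.

peanut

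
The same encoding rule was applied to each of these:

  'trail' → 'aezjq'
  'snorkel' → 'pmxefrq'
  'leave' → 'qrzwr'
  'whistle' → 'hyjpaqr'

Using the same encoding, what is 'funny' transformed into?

Each letter's alphabet position (a=0..z=25) is mapped through 11·x+25 mod 26 — an affine cipher.
On funny: f(5)→11·5+25≡2=c; u(20)→11·20+25≡11=l; n(13)→11·13+25≡12=m; n(13)→11·13+25≡12=m; y(24)→11·24+25≡3=d (all mod 26).

clmmd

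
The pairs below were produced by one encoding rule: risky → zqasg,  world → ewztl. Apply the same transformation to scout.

Compare letters: r→z is +8, i→q is +8, s→a is +8 — a constant shift. It's a constant shift of +8 (ROT8).
Applying it to scout: s+8=a, c+8=k, o+8=w, u+8=c, t+8=b.

akwcb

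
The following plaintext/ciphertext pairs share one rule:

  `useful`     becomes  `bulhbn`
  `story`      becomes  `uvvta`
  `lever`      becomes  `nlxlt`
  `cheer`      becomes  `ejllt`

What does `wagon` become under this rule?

yhivp

The shift depends on letter class: consonant s→u is +2, but vowel u→b is +7. Vowels shift forward by 7 and consonants shift forward by 2.
On wagon: w(cons)+2=y, a(vowel)+7=h, g(cons)+2=i, o(vowel)+7=v, n(cons)+2=p.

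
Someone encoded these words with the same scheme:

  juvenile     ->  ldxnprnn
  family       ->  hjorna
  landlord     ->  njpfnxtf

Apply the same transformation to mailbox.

The rule splits by letter class: vowels +9, consonants +2.
Applying it to mailbox: m(cons)+2=o, a(vowel)+9=j, i(vowel)+9=r, l(cons)+2=n, b(cons)+2=d, o(vowel)+9=x, x(cons)+2=z.

ojrndxz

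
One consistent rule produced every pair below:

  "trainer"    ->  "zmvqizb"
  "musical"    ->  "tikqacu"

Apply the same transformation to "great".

bimzo

The word is reversed, then every letter is shifted forward by 8.
For great: reverse → taerg; then shift: t+8=b, a+8=i, e+8=m, r+8=z, g+8=o.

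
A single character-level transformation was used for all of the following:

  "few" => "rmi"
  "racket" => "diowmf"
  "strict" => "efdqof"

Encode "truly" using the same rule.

The shift depends on letter class: consonant f→r is +12, but vowel e→m is +8. Vowels shift forward by 8 and consonants shift forward by 12.
For truly: t(cons)+12=f, r(cons)+12=d, u(vowel)+8=c, l(cons)+12=x, y(cons)+12=k.

fdcxk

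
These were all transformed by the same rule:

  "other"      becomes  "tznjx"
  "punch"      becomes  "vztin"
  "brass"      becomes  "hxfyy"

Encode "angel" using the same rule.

The shift depends on letter class: consonant t→z is +6, but vowel o→t is +5. Vowels shift forward by 5 and consonants shift forward by 6.
Applying it to angel: a(vowel)+5=f, n(cons)+6=t, g(cons)+6=m, e(vowel)+5=j, l(cons)+6=r.

ftmjr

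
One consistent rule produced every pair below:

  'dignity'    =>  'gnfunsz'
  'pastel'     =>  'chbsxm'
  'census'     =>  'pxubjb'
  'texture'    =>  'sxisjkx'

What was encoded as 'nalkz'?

d(3)→g(6) and i(8)→n(13) fit y≡17x+7 (mod 26); the inverse of 17 mod 26 is 23. This is an affine cipher: with a=0,…,z=25, each position x becomes (17x+7) mod 26.
Undoing it on nalkz: n(13)→23·(13−7)≡8=i; a(0)→23·(0−7)≡21=v; l(11)→23·(11−7)≡14=o; k(10)→23·(10−7)≡17=r; z(25)→23·(25−7)≡24=y (all mod 26).

ivory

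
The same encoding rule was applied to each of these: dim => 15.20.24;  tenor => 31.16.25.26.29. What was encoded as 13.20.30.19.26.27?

bishop

d is letter #4 and maps to 15: an offset of 11. The number is (letter's place in the alphabet, a=1) + 11.
Undoing it on 13.20.30.19.26.27: 13→(13−11)÷1=2=b, 20→(20−11)÷1=9=i, 30→(30−11)÷1=19=s, 19→(19−11)÷1=8=h, 26→(26−11)÷1=15=o, 27→(27−11)÷1=16=p.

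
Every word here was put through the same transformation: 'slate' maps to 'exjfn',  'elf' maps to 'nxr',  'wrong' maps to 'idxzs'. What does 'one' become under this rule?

The shift depends on letter class: consonant s→e is +12, but vowel a→j is +9. Two shifts are in play — +9 for a/e/i/o/u, +12 for every other letter.
On one: o(vowel)+9=x, n(cons)+12=z, e(vowel)+9=n.

xzn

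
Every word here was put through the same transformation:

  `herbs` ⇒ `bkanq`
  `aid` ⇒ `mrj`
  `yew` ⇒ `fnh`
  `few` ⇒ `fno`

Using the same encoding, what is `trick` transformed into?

The word is reversed, then every letter is shifted forward by 9.
On trick: reverse → kcirt; then shift: k+9=t, c+9=l, i+9=r, r+9=a, t+9=c.

tlrac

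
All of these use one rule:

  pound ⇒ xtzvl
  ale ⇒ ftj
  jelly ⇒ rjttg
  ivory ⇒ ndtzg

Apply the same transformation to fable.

The shift depends on letter class: consonant p→x is +8, but vowel o→t is +5. Two shifts are in play — +5 for a/e/i/o/u, +8 for every other letter.
On fable: f(cons)+8=n, a(vowel)+5=f, b(cons)+8=j, l(cons)+8=t, e(vowel)+5=j.

nfjtj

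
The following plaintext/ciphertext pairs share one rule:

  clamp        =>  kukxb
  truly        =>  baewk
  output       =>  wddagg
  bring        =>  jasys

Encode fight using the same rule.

nrqsf

In clamp: c→k is +8, l→u is +9, a→k is +10, m→x is +11 — the shift increases by 1 each position. Letter i (0-indexed) is shifted by i+8, so successive shifts are 8, 9, 10, ….
For fight: f+8=n, i+9=r, g+10=q, h+11=s, t+12=f.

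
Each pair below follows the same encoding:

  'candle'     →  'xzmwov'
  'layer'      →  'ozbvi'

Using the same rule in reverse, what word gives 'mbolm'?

Each pair mirrors across the alphabet (c↔x, a↔z, n↔m): positions sum to 25. Each letter is replaced by its mirror in the alphabet: a↔z, b↔y, c↔x, and so on (the Atbash cipher).
Decoding mbolm: m↔n, b↔y, o↔l, l↔o, m↔n.

nylon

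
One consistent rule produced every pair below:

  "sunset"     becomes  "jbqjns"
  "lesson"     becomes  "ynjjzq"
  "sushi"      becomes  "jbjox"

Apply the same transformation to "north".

qzaso

s(18)→j(9) and u(20)→b(1) fit y≡9x+3 (mod 26); the inverse of 9 mod 26 is 3. Each letter's alphabet position (a=0..z=25) is mapped through 9·x+3 mod 26 — an affine cipher.
Applying it to north: n(13)→9·13+3≡16=q; o(14)→9·14+3≡25=z; r(17)→9·17+3≡0=a; t(19)→9·19+3≡18=s; h(7)→9·7+3≡14=o (all mod 26).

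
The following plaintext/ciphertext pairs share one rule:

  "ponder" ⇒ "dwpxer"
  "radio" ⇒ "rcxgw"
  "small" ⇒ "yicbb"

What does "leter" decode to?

p(15)→d(3) and o(14)→w(22) fit y≡7x+2 (mod 26); the inverse of 7 mod 26 is 15. Treating letters as 0–25, the rule is x ↦ 7x + 2 (mod 26).
Decoding leter: l(11)→15·(11−2)≡5=f; e(4)→15·(4−2)≡4=e; t(19)→15·(19−2)≡21=v; e(4)→15·(4−2)≡4=e; r(17)→15·(17−2)≡17=r (all mod 26).

fever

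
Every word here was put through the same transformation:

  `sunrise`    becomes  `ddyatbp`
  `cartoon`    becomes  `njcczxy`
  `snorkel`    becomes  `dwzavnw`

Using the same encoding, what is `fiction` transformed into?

Shifts by position in sunrise: pos 0: s→d (+11), pos 1: u→d (+9), pos 2: n→y (+11), pos 3: r→a (+9) — repeating every 2. It's a Vigenère-style cipher with numeric key [11,9]: position i shifts by key[i mod 2].
For fiction: f+11=q, i+9=r, c+11=n, t+9=c, i+11=t, o+9=x, n+11=y.

qrnctxy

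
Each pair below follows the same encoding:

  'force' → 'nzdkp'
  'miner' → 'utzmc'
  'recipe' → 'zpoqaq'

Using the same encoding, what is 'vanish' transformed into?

dlzqdt

It's a Vigenère-style cipher with numeric key [8,11,12]: position i shifts by key[i mod 3].
For vanish: v+8=d, a+11=l, n+12=z, i+8=q, s+11=d, h+12=t.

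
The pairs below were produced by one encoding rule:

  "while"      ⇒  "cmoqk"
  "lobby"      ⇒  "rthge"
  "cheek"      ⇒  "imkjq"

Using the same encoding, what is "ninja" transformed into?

Shifts by position in while: pos 0: w→c (+6), pos 1: h→m (+5), pos 2: i→o (+6), pos 3: l→q (+5) — repeating every 2. The shifts repeat in a cycle of length 2: positions 0,1,… shift by +6, +5, then the pattern repeats.
On ninja: n+6=t, i+5=n, n+6=t, j+5=o, a+6=g.

tntog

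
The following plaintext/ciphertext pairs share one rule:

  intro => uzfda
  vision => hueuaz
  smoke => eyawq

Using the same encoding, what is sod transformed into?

Compare letters: i→u is +12, n→z is +12, t→f is +12 — a constant shift. It's a constant shift of +12 (ROT12).
For sod: s+12=e, o+12=a, d+12=p.

eap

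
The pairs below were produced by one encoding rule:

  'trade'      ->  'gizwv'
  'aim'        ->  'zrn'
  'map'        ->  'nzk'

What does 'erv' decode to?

vie

Letters are reflected about the middle of the alphabet (position → 25−position): Atbash.
Decoding erv: e↔v, r↔i, v↔e.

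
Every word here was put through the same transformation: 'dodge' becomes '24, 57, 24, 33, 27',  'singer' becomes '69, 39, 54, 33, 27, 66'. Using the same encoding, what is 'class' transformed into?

21, 48, 15, 69, 69

With a=1..z=26, the number is 3·pos + 12.
On class: c=3→21, l=12→48, a=1→15, s=19→69, s=19→69.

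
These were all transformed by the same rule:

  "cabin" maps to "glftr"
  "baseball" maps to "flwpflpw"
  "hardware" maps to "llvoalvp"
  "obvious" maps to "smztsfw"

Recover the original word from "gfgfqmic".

Shifts by position in cabin: pos 0: c→g (+4), pos 1: a→l (+11), pos 2: b→f (+4), pos 3: i→t (+11) — repeating every 2. The shifts repeat in a cycle of length 2: positions 0,1,… shift by +4, +11, then the pattern repeats.
Reversing it on gfgfqmic: g−4=c, f−11=u, g−4=c, f−11=u, q−4=m, m−11=b, i−4=e, c−11=r.

cucumber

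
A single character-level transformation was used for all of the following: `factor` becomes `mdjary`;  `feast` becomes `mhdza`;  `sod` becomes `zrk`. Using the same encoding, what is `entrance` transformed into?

The shift depends on letter class: consonant f→m is +7, but vowel a→d is +3. Vowels shift forward by 3 and consonants shift forward by 7.
Applying it to entrance: e(vowel)+3=h, n(cons)+7=u, t(cons)+7=a, r(cons)+7=y, a(vowel)+3=d, n(cons)+7=u, c(cons)+7=j, e(vowel)+3=h.

huaydujh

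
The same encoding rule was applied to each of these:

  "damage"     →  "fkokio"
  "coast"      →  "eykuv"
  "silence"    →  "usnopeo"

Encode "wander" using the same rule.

ykpfot

The shift depends on letter class: consonant d→f is +2, but vowel a→k is +10. Two shifts are in play — +10 for a/e/i/o/u, +2 for every other letter.
Applying it to wander: w(cons)+2=y, a(vowel)+10=k, n(cons)+2=p, d(cons)+2=f, e(vowel)+10=o, r(cons)+2=t.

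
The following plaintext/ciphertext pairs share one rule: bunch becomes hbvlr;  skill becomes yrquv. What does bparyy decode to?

vision

In bunch: b→h is +6, u→b is +7, n→v is +8, c→l is +9 — the shift increases by 1 each position. Each letter shifts forward by (position + 6), i.e. 6, 7, 8, … — the shift grows by one for each successive letter.
Reversing it on bparyy: b−6=v, p−7=i, a−8=s, r−9=i, y−10=o, y−11=n.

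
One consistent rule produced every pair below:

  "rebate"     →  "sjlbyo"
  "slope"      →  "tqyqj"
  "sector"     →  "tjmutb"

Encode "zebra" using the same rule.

Shifts by position in rebate: pos 0: r→s (+1), pos 1: e→j (+5), pos 2: b→l (+10), pos 3: a→b (+1), pos 4: t→y (+5), pos 5: e→o (+10) — repeating every 3. The shifts repeat in a cycle of length 3: positions 0,1,… shift by +1, +5, +10, then the pattern repeats.
Applying it to zebra: z+1=a, e+5=j, b+10=l, r+1=s, a+5=f.

ajlsf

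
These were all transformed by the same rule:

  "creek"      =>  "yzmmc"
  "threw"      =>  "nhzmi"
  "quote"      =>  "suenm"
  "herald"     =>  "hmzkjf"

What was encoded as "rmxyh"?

c(2)→y(24) and r(17)→z(25) fit y≡7x+10 (mod 26); the inverse of 7 mod 26 is 15. Treating letters as 0–25, the rule is x ↦ 7x + 10 (mod 26).
Reversing it on rmxyh: r(17)→15·(17−10)≡1=b; m(12)→15·(12−10)≡4=e; x(23)→15·(23−10)≡13=n; y(24)→15·(24−10)≡2=c; h(7)→15·(7−10)≡7=h (all mod 26).

bench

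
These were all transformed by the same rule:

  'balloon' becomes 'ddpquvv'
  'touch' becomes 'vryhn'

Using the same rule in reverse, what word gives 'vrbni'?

toxic

In balloon: b→d is +2, a→d is +3, l→p is +4, l→q is +5 — the shift increases by 1 each position. Letter i (0-indexed) is shifted by i+2, so successive shifts are 2, 3, 4, ….
Undoing it on vrbni: v−2=t, r−3=o, b−4=x, n−5=i, i−6=c.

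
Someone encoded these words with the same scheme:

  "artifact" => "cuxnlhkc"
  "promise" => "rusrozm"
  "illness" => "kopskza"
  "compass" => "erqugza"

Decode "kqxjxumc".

internet

In artifact: a→c is +2, r→u is +3, t→x is +4, i→n is +5 — the shift increases by 1 each position. The shift increases by 1 at each position, starting from +2: 2, 3, 4, ….
Decoding kqxjxumc: k−2=i, q−3=n, x−4=t, j−5=e, x−6=r, u−7=n, m−8=e, c−9=t.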